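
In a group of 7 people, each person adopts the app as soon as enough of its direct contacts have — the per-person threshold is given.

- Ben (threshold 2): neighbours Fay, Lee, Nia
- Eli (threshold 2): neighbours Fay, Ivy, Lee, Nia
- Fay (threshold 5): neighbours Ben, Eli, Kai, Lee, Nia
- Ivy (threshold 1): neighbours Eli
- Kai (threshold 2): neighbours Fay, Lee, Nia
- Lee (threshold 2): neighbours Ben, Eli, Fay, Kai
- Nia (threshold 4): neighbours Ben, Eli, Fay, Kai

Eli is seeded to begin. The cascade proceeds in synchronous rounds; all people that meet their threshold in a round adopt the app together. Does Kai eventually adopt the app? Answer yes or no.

Round 1 — Eli adopts the app (initial).
Round 2 — checking thresholds:
  Fay: 1 of 5 neighbours < 5, holds.
  Ivy: 1 of 1 neighbours ≥ 1, adopts the app.
  Lee: 1 of 4 neighbours < 2, holds.
  Nia: 1 of 4 neighbours < 4, holds.
Round 3 — no new adoptions; cascade stops.

no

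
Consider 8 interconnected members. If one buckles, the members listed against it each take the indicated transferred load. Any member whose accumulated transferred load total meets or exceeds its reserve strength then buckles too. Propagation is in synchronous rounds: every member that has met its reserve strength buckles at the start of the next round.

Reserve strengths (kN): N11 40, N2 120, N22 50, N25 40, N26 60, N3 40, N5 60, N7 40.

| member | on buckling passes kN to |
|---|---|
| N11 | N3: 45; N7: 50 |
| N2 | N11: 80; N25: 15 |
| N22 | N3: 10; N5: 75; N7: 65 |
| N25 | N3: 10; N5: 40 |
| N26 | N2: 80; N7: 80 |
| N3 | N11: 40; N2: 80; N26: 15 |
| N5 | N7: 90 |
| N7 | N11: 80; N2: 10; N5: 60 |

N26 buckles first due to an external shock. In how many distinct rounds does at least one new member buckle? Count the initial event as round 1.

Round 1 — N26 buckles (initial).
  N2: +80 → 80 < 120
  N7: +80 → 80 ≥ 40
Round 2 — N7 buckles.
  N11: +80 → 80 ≥ 40
  N2: +10 → 90 < 120
  N5: +60 → 60 ≥ 60
Round 3 — N11, N5 buckle.
  N3: +45 → 45 ≥ 40
Round 4 — N3 buckles.
  N2: +80 → 170 ≥ 120
Round 5 — N2 buckles.
  N25: +15 → 15 < 40
No further bucklings.

5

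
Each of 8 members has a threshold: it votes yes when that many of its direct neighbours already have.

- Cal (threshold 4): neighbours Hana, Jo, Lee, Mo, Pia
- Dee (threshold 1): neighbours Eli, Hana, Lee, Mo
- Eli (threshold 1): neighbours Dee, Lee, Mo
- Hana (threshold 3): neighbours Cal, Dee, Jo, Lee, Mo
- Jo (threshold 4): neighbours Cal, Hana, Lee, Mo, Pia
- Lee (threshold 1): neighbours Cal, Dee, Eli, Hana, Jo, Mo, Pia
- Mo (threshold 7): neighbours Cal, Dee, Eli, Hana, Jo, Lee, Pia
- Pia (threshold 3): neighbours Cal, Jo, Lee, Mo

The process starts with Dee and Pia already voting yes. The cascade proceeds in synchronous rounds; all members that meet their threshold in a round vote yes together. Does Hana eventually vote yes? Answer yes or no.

no

Round 1 — Dee, Pia vote yes (initial).
Round 2 — checking thresholds:
  Cal: 1 of 5 neighbours < 4, not yet.
  Eli: 1 of 3 neighbours ≥ 1, votes yes.
  Hana: 1 of 5 neighbours < 3, not yet.
  Jo: 1 of 5 neighbours < 4, not yet.
  Lee: 2 of 7 neighbours ≥ 1, votes yes.
  Mo: 2 of 7 neighbours < 7, not yet.
Round 3 — no new yes votes; cascade stops.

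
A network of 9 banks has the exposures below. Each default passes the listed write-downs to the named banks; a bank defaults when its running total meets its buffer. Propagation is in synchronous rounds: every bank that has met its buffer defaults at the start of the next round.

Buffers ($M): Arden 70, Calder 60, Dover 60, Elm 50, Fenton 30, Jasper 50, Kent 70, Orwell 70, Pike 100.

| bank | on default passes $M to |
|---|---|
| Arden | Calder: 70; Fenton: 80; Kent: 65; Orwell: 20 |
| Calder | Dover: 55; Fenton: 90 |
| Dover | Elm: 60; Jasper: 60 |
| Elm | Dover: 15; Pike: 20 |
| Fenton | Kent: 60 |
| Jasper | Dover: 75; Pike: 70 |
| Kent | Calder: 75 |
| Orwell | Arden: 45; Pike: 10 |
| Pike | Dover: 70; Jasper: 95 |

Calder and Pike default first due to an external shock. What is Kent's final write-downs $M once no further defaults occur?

Round 1 — Calder, Pike default (initial).
  Dover: +55+70 → 125 ≥ 60
  Fenton: +90 → 90 ≥ 30
  Jasper: +95 → 95 ≥ 50
Round 2 — Dover, Fenton, Jasper default.
  Elm: +60 → 60 ≥ 50
  Kent: +60 → 60 < 70
Round 3 — Elm defaults.
No further defaults.

60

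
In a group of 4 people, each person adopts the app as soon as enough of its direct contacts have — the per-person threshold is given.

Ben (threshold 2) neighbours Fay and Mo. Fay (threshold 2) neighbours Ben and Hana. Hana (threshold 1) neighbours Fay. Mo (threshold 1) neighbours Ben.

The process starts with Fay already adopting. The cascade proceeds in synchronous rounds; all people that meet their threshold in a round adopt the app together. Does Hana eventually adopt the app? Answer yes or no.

Round 1 — Fay adopts the app (initial).
Round 2 — checking thresholds:
  Ben: 1 of 2 neighbours < 2, below threshold.
  Hana: 1 of 1 neighbours ≥ 1, adopts the app.
Round 3 — no new adoptions; cascade stops.

yes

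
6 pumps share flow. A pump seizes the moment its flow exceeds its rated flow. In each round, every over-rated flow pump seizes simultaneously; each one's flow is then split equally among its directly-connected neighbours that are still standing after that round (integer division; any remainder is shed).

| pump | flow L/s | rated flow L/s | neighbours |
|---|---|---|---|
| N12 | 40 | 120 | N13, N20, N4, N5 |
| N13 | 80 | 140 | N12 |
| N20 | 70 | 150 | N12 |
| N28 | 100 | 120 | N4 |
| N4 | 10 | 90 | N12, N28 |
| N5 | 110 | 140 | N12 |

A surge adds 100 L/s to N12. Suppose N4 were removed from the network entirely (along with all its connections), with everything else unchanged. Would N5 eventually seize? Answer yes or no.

With N4 removed:
Round 1 — N12 at 140 > 120. N12 seizes.
  N12 sheds 140 L/s to N13, N20, N5: 46 each (2 lost).
    N13: 80+46 = 126 ≤ 140
    N20: 70+46 = 116 ≤ 150
    N5: 110+46 = 156 > 140
Round 2 — N5 seizes.
  N5 sheds 156 L/s: no online neighbours, lost.
No further seizures.

yes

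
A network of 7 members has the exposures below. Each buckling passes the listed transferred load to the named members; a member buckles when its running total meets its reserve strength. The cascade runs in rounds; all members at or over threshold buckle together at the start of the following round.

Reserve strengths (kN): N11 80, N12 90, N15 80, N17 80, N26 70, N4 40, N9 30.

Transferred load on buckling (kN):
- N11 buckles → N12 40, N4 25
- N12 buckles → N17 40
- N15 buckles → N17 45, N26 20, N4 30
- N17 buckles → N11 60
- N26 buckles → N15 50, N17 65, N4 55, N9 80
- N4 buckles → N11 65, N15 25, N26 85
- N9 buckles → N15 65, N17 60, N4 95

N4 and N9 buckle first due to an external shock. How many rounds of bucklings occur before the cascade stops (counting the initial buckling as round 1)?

4

Round 1 — N4, N9 buckle (initial).
  N11: +65 → 65 < 80
  N15: +25+65 → 90 ≥ 80
  N17: +60 → 60 < 80
  N26: +85 → 85 ≥ 70
Round 2 — N15, N26 buckle.
  N17: +45+65 → 170 ≥ 80
Round 3 — N17 buckles.
  N11: +60 → 125 ≥ 80
Round 4 — N11 buckles.
  N12: +40 → 40 < 90
No further bucklings.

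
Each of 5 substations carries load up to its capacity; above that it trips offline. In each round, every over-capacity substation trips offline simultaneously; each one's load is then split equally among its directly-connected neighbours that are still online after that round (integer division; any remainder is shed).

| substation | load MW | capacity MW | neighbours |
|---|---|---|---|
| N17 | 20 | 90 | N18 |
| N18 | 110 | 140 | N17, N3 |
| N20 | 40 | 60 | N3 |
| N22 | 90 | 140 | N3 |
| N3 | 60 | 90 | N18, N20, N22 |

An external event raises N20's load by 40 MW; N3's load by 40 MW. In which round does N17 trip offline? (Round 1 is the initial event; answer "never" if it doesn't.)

Round 1 — N20 at 80 > 60; N3 at 100 > 90. N20, N3 trip offline.
  N20 sheds 80 MW: no online neighbours, lost.
  N3 sheds 100 MW to N18, N22: 50 each.
    N18: 110+50 = 160 > 140
    N22: 90+50 = 140 ≤ 140
Round 2 — N18 trips offline.
  N18 sheds 160 MW to N17: 160 each.
    N17: 20+160 = 180 > 90
Round 3 — N17 trips offline.
  N17 sheds 180 MW: no online neighbours, lost.
No further trips.

3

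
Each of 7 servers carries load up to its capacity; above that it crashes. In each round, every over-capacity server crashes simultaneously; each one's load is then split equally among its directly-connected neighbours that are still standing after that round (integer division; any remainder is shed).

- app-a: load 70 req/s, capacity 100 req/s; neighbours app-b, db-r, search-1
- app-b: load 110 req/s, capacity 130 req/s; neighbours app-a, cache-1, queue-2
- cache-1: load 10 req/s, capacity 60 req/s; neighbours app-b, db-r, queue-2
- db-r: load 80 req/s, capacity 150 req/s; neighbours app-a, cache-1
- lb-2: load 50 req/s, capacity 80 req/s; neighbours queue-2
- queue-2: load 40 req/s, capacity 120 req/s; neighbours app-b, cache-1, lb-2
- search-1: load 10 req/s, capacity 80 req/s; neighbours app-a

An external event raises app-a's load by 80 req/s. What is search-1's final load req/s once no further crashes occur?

60

Round 1 — app-a at 150 > 100. app-a crashes.
  app-a sheds 150 req/s to app-b, db-r, search-1: 50 each.
    app-b: 110+50 = 160 > 130
    db-r: 80+50 = 130 ≤ 150
    search-1: 10+50 = 60 ≤ 80
Round 2 — app-b crashes.
  app-b sheds 160 req/s to cache-1, queue-2: 80 each.
    cache-1: 10+80 = 90 > 60
    queue-2: 40+80 = 120 ≤ 120
Round 3 — cache-1 crashes.
  cache-1 sheds 90 req/s to db-r, queue-2: 45 each.
    db-r: 130+45 = 175 > 150
    queue-2: 120+45 = 165 > 120
Round 4 — db-r, queue-2 crash.
  db-r sheds 175 req/s: no online neighbours, lost.
  queue-2 sheds 165 req/s to lb-2: 165 each.
    lb-2: 50+165 = 215 > 80
Round 5 — lb-2 crashes.
  lb-2 sheds 215 req/s: no online neighbours, lost.
No further crashes.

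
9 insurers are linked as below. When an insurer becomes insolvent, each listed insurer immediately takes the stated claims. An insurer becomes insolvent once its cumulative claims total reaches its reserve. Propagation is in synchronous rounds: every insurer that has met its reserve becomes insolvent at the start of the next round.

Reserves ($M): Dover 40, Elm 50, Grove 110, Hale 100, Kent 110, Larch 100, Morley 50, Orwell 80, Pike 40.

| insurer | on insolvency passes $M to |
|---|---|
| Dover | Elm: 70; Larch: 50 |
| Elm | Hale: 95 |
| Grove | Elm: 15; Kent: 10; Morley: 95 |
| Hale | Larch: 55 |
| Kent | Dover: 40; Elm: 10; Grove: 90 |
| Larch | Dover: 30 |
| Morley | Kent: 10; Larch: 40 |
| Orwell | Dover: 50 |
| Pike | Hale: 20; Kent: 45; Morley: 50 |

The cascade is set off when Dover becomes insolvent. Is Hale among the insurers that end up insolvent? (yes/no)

Round 1 — Dover becomes insolvent (initial).
  Elm: +70 → 70 ≥ 50
  Larch: +50 → 50 < 100
Round 2 — Elm becomes insolvent.
  Hale: +95 → 95 < 100
No further insolvencies.

no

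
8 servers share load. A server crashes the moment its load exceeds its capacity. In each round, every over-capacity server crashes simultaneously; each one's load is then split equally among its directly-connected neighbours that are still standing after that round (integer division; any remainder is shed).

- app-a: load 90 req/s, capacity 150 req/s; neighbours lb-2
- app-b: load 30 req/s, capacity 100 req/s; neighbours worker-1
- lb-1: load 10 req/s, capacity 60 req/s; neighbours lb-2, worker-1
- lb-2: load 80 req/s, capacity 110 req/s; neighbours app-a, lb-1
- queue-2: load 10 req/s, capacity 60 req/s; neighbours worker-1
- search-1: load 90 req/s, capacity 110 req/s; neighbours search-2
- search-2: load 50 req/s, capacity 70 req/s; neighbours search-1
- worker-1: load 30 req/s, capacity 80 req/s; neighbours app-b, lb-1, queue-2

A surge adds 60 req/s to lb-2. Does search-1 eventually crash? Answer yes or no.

no

Round 1 — lb-2 at 140 > 110. lb-2 crashes.
  lb-2 sheds 140 req/s to app-a, lb-1: 70 each.
    app-a: 90+70 = 160 > 150
    lb-1: 10+70 = 80 > 60
Round 2 — app-a, lb-1 crash.
  app-a sheds 160 req/s: no online neighbours, lost.
  lb-1 sheds 80 req/s to worker-1: 80 each.
    worker-1: 30+80 = 110 > 80
Round 3 — worker-1 crashes.
  worker-1 sheds 110 req/s to app-b, queue-2: 55 each.
    app-b: 30+55 = 85 ≤ 100
    queue-2: 10+55 = 65 > 60
Round 4 — queue-2 crashes.
  queue-2 sheds 65 req/s: no online neighbours, lost.
No further crashes.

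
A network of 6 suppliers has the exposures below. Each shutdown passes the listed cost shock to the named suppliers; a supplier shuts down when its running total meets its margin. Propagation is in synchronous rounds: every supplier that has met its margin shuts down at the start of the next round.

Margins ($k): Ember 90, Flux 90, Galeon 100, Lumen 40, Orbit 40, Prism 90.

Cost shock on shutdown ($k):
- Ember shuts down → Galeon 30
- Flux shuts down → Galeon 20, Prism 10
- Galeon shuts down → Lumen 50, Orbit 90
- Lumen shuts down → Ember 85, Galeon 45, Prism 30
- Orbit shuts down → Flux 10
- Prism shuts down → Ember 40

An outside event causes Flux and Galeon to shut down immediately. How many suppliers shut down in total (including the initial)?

4

Round 1 — Flux, Galeon shut down (initial).
  Lumen: +50 → 50 ≥ 40
  Orbit: +90 → 90 ≥ 40
  Prism: +10 → 10 < 90
Round 2 — Lumen, Orbit shut down.
  Ember: +85 → 85 < 90
  Prism: +30 → 40 < 90
No further shutdowns.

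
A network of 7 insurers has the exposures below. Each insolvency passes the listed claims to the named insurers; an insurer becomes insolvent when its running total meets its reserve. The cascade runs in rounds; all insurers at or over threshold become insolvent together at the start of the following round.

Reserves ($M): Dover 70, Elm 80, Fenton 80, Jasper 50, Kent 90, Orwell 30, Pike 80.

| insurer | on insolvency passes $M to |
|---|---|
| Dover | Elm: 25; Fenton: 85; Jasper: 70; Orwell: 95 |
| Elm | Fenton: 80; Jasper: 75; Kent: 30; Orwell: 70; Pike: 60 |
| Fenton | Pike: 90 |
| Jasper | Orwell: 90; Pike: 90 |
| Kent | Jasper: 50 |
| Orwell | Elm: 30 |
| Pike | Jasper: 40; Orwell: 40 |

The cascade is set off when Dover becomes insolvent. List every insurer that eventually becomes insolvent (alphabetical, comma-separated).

Round 1 — Dover becomes insolvent (initial).
  Elm: +25 → 25 < 80
  Fenton: +85 → 85 ≥ 80
  Jasper: +70 → 70 ≥ 50
  Orwell: +95 → 95 ≥ 30
Round 2 — Fenton, Jasper, Orwell become insolvent.
  Elm: +30 → 55 < 80
  Pike: +90+90 → 180 ≥ 80
Round 3 — Pike becomes insolvent.
No further insolvencies.

Dover, Fenton, Jasper, Orwell, Pike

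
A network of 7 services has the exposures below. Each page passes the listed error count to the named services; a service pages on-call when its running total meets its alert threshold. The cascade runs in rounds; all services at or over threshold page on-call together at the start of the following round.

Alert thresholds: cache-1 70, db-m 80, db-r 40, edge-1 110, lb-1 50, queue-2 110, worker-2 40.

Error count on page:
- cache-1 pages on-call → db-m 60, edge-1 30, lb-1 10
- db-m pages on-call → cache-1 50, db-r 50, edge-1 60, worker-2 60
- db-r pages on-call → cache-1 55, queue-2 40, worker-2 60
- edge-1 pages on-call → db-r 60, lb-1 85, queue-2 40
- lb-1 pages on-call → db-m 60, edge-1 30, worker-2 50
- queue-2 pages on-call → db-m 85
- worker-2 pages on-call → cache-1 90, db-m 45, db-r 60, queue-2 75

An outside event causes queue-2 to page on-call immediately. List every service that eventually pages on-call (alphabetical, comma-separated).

Round 1 — queue-2 pages on-call (initial).
  db-m: +85 → 85 ≥ 80
Round 2 — db-m pages on-call.
  cache-1: +50 → 50 < 70
  db-r: +50 → 50 ≥ 40
  edge-1: +60 → 60 < 110
  worker-2: +60 → 60 ≥ 40
Round 3 — db-r, worker-2 page on-call.
  cache-1: +55+90 → 195 ≥ 70
Round 4 — cache-1 pages on-call.
  edge-1: +30 → 90 < 110
  lb-1: +10 → 10 < 50
No further pages.

cache-1, db-m, db-r, queue-2, worker-2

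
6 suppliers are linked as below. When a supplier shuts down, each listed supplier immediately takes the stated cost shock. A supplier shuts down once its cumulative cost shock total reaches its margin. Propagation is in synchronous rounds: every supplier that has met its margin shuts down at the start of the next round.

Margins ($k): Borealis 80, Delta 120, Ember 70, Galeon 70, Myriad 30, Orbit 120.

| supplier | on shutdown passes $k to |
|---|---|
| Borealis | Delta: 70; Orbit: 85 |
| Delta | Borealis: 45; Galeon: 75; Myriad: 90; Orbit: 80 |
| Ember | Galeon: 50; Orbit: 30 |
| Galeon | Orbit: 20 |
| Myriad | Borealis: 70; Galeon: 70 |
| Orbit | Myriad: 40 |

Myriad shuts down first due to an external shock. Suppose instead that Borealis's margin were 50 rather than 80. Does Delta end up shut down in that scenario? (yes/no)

With Borealis's margin at 50:
Round 1 — Myriad shuts down (initial).
  Borealis: +70 → 70 ≥ 50
  Galeon: +70 → 70 ≥ 70
Round 2 — Borealis, Galeon shut down.
  Delta: +70 → 70 < 120
  Orbit: +85+20 → 105 < 120
No further shutdowns.

no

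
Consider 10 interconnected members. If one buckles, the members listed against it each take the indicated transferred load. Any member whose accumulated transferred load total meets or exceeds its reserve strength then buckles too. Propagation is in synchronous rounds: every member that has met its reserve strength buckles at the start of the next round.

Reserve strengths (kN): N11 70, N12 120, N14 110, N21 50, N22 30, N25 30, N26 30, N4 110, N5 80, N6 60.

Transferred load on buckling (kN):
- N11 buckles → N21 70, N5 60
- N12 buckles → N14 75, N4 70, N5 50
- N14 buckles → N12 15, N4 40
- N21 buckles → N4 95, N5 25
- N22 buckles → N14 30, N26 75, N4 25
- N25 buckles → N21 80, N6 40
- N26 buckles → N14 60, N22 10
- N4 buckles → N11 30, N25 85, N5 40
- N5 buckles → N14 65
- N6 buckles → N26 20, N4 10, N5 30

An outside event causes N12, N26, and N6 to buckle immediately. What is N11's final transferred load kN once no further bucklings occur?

Round 1 — N12, N26, N6 buckle (initial).
  N14: +75+60 → 135 ≥ 110
  N22: +10 → 10 < 30
  N4: +70+10 → 80 < 110
  N5: +50+30 → 80 ≥ 80
Round 2 — N14, N5 buckle.
  N4: +40 → 120 ≥ 110
Round 3 — N4 buckles.
  N11: +30 → 30 < 70
  N25: +85 → 85 ≥ 30
Round 4 — N25 buckles.
  N21: +80 → 80 ≥ 50
Round 5 — N21 buckles.
No further bucklings.

30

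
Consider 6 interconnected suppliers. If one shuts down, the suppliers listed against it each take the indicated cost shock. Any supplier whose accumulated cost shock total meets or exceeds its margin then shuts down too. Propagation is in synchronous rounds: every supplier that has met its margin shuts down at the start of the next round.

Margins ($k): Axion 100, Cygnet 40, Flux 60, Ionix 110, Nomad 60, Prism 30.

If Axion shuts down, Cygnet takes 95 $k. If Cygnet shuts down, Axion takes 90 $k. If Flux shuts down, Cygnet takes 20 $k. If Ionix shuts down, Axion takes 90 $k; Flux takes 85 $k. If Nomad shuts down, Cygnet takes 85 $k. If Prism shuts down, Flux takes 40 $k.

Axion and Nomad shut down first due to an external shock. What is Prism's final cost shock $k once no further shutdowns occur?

0

Round 1 — Axion, Nomad shut down (initial).
  Cygnet: +95+85 → 180 ≥ 40
Round 2 — Cygnet shuts down.
No further shutdowns.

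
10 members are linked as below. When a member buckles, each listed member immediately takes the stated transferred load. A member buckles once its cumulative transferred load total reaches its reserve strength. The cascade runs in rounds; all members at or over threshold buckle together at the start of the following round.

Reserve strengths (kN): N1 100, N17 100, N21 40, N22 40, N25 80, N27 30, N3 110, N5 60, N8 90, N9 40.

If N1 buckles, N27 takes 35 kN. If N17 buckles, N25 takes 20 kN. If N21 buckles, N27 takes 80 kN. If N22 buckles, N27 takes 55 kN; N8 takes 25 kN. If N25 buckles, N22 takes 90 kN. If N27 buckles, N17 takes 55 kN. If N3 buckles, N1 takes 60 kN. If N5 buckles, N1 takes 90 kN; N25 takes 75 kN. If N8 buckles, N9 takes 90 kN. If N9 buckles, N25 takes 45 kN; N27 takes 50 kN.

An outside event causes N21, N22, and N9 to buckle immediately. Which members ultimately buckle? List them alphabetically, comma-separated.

N21, N22, N27, N9

Round 1 — N21, N22, N9 buckle (initial).
  N25: +45 → 45 < 80
  N27: +80+55+50 → 185 ≥ 30
  N8: +25 → 25 < 90
Round 2 — N27 buckles.
  N17: +55 → 55 < 100
No further bucklings.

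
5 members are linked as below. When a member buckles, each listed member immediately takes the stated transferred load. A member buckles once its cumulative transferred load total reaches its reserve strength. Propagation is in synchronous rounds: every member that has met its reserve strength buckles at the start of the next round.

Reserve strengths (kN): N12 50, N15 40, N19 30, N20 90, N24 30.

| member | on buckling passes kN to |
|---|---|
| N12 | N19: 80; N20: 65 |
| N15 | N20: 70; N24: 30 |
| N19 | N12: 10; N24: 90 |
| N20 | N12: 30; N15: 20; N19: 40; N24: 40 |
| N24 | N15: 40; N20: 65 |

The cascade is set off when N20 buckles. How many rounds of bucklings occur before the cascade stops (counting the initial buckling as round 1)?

Round 1 — N20 buckles (initial).
  N12: +30 → 30 < 50
  N15: +20 → 20 < 40
  N19: +40 → 40 ≥ 30
  N24: +40 → 40 ≥ 30
Round 2 — N19, N24 buckle.
  N12: +10 → 40 < 50
  N15: +40 → 60 ≥ 40
Round 3 — N15 buckles.
No further bucklings.

3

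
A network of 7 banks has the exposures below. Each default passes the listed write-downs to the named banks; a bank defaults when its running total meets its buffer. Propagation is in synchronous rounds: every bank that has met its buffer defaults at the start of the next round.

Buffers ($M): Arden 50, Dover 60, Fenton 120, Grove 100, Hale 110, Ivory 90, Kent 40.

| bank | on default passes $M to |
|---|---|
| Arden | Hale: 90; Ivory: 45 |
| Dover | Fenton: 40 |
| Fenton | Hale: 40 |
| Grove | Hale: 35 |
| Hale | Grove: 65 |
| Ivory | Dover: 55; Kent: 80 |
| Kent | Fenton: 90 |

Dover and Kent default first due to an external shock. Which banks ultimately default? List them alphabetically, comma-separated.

Round 1 — Dover, Kent default (initial).
  Fenton: +40+90 → 130 ≥ 120
Round 2 — Fenton defaults.
  Hale: +40 → 40 < 110
No further defaults.

Dover, Fenton, Kent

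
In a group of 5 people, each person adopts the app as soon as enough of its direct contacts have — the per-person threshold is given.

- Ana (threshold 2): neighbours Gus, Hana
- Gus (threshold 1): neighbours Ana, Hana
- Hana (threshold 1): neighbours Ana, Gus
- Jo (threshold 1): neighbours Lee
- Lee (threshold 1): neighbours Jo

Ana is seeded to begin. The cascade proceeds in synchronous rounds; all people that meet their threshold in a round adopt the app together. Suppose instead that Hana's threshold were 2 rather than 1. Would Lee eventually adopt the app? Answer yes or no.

no

With Hana's threshold at 2:
Round 1 — Ana adopts the app (initial).
Round 2 — checking thresholds:
  Gus: 1 of 2 neighbours ≥ 1, adopts the app.
  Hana: 1 of 2 neighbours < 2, holds.
Round 3 — checking thresholds:
  Hana: 2 of 2 neighbours ≥ 2, adopts the app.
Round 4 — no new adoptions; cascade stops.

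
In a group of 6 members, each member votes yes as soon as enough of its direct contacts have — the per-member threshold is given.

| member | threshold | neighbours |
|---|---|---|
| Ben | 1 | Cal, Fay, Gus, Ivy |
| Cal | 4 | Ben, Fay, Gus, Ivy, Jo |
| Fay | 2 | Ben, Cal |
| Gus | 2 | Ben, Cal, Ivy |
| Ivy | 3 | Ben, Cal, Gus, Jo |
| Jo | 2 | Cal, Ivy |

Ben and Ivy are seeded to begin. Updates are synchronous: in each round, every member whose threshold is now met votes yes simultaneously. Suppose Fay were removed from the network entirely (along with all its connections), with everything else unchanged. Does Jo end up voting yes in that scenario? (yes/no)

With Fay removed:
Round 1 — Ben, Ivy vote yes (initial).
Round 2 — checking thresholds:
  Cal: 2 of 4 neighbours < 4, not yet.
  Gus: 2 of 3 neighbours ≥ 2, votes yes.
  Jo: 1 of 2 neighbours < 2, not yet.
Round 3 — no new yes votes; cascade stops.

no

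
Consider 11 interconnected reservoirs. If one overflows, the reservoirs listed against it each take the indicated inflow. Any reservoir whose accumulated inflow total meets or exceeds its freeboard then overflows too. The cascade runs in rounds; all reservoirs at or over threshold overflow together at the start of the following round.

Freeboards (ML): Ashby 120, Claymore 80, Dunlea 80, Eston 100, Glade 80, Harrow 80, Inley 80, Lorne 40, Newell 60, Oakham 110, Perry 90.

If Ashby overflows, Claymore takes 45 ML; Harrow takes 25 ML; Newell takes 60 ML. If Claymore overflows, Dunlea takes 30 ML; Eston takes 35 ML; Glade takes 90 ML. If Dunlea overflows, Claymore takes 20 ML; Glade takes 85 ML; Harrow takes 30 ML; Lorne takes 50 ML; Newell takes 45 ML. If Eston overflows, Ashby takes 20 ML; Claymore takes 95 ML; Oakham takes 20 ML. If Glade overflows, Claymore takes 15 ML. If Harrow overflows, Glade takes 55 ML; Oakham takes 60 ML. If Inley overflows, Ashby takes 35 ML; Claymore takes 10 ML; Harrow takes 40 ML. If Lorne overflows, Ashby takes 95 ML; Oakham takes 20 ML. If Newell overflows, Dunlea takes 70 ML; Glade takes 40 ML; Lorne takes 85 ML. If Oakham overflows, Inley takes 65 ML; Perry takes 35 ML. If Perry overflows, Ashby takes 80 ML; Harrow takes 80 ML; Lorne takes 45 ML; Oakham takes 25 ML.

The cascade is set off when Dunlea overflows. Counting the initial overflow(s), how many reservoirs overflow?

Round 1 — Dunlea overflows (initial).
  Claymore: +20 → 20 < 80
  Glade: +85 → 85 ≥ 80
  Harrow: +30 → 30 < 80
  Lorne: +50 → 50 ≥ 40
  Newell: +45 → 45 < 60
Round 2 — Glade, Lorne overflow.
  Ashby: +95 → 95 < 120
  Claymore: +15 → 35 < 80
  Oakham: +20 → 20 < 110
No further overflows.

3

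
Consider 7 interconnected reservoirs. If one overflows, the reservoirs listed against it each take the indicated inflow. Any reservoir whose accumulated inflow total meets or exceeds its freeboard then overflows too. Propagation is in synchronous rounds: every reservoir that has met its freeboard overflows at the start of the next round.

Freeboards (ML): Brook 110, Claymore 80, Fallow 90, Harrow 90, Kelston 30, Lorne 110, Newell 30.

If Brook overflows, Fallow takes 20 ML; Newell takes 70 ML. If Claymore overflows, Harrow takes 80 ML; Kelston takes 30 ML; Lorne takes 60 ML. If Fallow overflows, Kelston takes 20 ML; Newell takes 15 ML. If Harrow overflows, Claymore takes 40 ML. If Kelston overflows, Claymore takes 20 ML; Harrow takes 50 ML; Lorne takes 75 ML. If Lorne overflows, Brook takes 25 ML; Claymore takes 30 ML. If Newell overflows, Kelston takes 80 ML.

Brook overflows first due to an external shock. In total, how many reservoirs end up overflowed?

3

Round 1 — Brook overflows (initial).
  Fallow: +20 → 20 < 90
  Newell: +70 → 70 ≥ 30
Round 2 — Newell overflows.
  Kelston: +80 → 80 ≥ 30
Round 3 — Kelston overflows.
  Claymore: +20 → 20 < 80
  Harrow: +50 → 50 < 90
  Lorne: +75 → 75 < 110
No further overflows.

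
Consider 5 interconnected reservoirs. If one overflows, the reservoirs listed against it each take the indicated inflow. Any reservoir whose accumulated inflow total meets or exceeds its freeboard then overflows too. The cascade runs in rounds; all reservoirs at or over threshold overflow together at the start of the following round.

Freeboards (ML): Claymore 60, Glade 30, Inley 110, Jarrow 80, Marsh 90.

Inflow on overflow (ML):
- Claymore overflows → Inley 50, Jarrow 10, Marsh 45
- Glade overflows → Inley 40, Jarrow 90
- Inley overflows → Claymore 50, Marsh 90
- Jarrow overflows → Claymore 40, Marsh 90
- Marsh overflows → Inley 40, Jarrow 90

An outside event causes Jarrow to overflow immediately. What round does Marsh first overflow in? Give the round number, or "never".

2

Round 1 — Jarrow overflows (initial).
  Claymore: +40 → 40 < 60
  Marsh: +90 → 90 ≥ 90
Round 2 — Marsh overflows.
  Inley: +40 → 40 < 110
No further overflows.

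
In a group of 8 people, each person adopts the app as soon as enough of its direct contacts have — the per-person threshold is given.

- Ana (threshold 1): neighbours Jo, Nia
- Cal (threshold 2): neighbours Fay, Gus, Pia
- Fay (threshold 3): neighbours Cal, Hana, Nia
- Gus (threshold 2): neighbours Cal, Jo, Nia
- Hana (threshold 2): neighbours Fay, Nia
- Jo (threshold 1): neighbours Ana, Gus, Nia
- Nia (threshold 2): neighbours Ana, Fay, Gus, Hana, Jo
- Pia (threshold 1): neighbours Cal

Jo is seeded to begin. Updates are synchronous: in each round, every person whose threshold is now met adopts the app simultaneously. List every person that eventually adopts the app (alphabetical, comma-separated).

Ana, Gus, Jo, Nia

Round 1 — Jo adopts the app (initial).
Round 2 — checking thresholds:
  Ana: 1 of 2 neighbours ≥ 1, adopts the app.
  Gus: 1 of 3 neighbours < 2, below threshold.
  Nia: 1 of 5 neighbours < 2, below threshold.
Round 3 — checking thresholds:
  Gus: 1 of 3 neighbours < 2, below threshold.
  Nia: 2 of 5 neighbours ≥ 2, adopts the app.
Round 4 — checking thresholds:
  Fay: 1 of 3 neighbours < 3, below threshold.
  Gus: 2 of 3 neighbours ≥ 2, adopts the app.
  Hana: 1 of 2 neighbours < 2, below threshold.
Round 5 — no new adoptions; cascade stops.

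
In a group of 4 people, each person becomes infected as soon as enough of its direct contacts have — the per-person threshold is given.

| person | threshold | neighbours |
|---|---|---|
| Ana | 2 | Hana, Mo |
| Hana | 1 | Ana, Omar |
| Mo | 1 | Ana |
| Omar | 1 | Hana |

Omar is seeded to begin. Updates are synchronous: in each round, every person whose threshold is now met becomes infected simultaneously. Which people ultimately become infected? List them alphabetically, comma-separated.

Hana, Omar

Round 1 — Omar becomes infected (initial).
Round 2 — checking thresholds:
  Hana: 1 of 2 neighbours ≥ 1, becomes infected.
Round 3 — no new infections; cascade stops.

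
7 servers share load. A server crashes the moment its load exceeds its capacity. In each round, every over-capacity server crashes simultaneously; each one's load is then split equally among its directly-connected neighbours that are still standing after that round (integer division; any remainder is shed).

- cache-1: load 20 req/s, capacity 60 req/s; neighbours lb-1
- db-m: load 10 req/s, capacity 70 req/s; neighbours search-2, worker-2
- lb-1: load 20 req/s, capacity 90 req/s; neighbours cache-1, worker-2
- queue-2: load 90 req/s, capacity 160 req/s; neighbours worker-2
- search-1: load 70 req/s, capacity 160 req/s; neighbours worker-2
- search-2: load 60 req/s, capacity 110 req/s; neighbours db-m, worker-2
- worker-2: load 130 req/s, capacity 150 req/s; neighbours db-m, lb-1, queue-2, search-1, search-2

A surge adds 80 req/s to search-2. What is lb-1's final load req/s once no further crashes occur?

Round 1 — search-2 at 140 > 110. search-2 crashes.
  search-2 sheds 140 req/s to db-m, worker-2: 70 each.
    db-m: 10+70 = 80 > 70
    worker-2: 130+70 = 200 > 150
Round 2 — db-m, worker-2 crash.
  db-m sheds 80 req/s: no online neighbours, lost.
  worker-2 sheds 200 req/s to lb-1, queue-2, search-1: 66 each (2 lost).
    lb-1: 20+66 = 86 ≤ 90
    queue-2: 90+66 = 156 ≤ 160
    search-1: 70+66 = 136 ≤ 160
No further crashes.

86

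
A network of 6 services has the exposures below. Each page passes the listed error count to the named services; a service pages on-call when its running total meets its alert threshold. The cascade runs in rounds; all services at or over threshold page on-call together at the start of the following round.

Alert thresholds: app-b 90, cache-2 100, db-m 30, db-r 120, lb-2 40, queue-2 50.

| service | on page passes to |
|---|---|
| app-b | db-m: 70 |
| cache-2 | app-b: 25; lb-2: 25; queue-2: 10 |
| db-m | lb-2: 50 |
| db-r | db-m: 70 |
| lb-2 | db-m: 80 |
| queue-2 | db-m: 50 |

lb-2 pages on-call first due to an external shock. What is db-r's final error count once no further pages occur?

0

Round 1 — lb-2 pages on-call (initial).
  db-m: +80 → 80 ≥ 30
Round 2 — db-m pages on-call.
No further pages.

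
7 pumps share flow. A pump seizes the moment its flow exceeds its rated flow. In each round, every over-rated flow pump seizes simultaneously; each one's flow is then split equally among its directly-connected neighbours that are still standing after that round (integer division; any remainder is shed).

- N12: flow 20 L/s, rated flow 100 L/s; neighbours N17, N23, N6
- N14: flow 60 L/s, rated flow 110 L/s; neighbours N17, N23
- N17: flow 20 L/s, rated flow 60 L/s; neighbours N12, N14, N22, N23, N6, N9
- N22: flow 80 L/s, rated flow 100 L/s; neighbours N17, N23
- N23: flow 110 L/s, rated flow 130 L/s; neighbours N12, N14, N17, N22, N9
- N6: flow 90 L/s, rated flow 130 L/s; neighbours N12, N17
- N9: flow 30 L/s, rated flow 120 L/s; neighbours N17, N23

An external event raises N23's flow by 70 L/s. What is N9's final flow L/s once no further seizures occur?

Round 1 — N23 at 180 > 130. N23 seizes.
  N23 sheds 180 L/s to N12, N14, N17, N22, N9: 36 each.
    N12: 20+36 = 56 ≤ 100
    N14: 60+36 = 96 ≤ 110
    N17: 20+36 = 56 ≤ 60
    N22: 80+36 = 116 > 100
    N9: 30+36 = 66 ≤ 120
Round 2 — N22 seizes.
  N22 sheds 116 L/s to N17: 116 each.
    N17: 56+116 = 172 > 60
Round 3 — N17 seizes.
  N17 sheds 172 L/s to N12, N14, N6, N9: 43 each.
    N12: 56+43 = 99 ≤ 100
    N14: 96+43 = 139 > 110
    N6: 90+43 = 133 > 130
    N9: 66+43 = 109 ≤ 120
Round 4 — N14, N6 seize.
  N14 sheds 139 L/s: no online neighbours, lost.
  N6 sheds 133 L/s to N12: 133 each.
    N12: 99+133 = 232 > 100
Round 5 — N12 seizes.
  N12 sheds 232 L/s: no online neighbours, lost.
No further seizures.

109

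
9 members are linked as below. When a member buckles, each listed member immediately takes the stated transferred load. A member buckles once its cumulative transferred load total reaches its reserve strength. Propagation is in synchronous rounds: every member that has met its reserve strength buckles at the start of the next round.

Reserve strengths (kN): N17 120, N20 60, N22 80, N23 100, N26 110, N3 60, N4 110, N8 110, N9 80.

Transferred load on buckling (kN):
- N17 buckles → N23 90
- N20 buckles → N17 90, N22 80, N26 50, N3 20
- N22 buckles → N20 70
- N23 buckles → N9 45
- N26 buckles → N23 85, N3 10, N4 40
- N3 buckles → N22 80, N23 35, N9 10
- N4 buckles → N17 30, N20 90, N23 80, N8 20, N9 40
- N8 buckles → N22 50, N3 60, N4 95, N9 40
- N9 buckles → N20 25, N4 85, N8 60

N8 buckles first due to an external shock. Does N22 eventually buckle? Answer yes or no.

Round 1 — N8 buckles (initial).
  N22: +50 → 50 < 80
  N3: +60 → 60 ≥ 60
  N4: +95 → 95 < 110
  N9: +40 → 40 < 80
Round 2 — N3 buckles.
  N22: +80 → 130 ≥ 80
  N23: +35 → 35 < 100
  N9: +10 → 50 < 80
Round 3 — N22 buckles.
  N20: +70 → 70 ≥ 60
Round 4 — N20 buckles.
  N17: +90 → 90 < 120
  N26: +50 → 50 < 110
No further bucklings.

yes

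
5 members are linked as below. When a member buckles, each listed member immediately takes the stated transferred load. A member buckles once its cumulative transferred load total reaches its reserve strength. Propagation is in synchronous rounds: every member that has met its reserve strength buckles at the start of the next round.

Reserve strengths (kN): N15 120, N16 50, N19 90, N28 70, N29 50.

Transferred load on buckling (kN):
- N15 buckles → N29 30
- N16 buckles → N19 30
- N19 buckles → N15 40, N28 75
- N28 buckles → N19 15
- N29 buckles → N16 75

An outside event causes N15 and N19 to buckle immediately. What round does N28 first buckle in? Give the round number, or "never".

Round 1 — N15, N19 buckle (initial).
  N28: +75 → 75 ≥ 70
  N29: +30 → 30 < 50
Round 2 — N28 buckles.
No further bucklings.

2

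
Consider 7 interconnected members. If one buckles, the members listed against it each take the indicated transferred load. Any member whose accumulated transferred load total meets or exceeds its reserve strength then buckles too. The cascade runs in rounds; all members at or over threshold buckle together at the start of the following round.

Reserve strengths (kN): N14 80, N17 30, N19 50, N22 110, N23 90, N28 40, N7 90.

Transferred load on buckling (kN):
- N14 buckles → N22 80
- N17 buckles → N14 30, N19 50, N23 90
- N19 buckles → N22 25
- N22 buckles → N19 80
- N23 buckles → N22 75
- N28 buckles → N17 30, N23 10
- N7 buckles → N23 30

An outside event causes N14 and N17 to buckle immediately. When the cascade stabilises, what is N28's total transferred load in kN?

0

Round 1 — N14, N17 buckle (initial).
  N19: +50 → 50 ≥ 50
  N22: +80 → 80 < 110
  N23: +90 → 90 ≥ 90
Round 2 — N19, N23 buckle.
  N22: +25+75 → 180 ≥ 110
Round 3 — N22 buckles.
No further bucklings.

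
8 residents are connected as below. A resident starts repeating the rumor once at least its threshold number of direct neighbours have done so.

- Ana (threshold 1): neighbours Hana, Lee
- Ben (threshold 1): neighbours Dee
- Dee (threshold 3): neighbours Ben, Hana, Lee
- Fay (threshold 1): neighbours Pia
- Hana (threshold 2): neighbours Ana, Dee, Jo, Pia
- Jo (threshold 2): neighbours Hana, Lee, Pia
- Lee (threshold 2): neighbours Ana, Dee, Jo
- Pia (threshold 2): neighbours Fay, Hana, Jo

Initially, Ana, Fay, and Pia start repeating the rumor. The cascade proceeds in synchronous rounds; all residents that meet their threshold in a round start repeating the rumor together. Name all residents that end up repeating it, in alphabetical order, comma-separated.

Round 1 — Ana, Fay, Pia start repeating the rumor (initial).
Round 2 — checking thresholds:
  Hana: 2 of 4 neighbours ≥ 2, starts repeating the rumor.
  Jo: 1 of 3 neighbours < 2, holds.
  Lee: 1 of 3 neighbours < 2, holds.
Round 3 — checking thresholds:
  Dee: 1 of 3 neighbours < 3, holds.
  Jo: 2 of 3 neighbours ≥ 2, starts repeating the rumor.
  Lee: 1 of 3 neighbours < 2, holds.
Round 4 — checking thresholds:
  Dee: 1 of 3 neighbours < 3, holds.
  Lee: 2 of 3 neighbours ≥ 2, starts repeating the rumor.
Round 5 — no new spreads; cascade stops.

Ana, Fay, Hana, Jo, Lee, Pia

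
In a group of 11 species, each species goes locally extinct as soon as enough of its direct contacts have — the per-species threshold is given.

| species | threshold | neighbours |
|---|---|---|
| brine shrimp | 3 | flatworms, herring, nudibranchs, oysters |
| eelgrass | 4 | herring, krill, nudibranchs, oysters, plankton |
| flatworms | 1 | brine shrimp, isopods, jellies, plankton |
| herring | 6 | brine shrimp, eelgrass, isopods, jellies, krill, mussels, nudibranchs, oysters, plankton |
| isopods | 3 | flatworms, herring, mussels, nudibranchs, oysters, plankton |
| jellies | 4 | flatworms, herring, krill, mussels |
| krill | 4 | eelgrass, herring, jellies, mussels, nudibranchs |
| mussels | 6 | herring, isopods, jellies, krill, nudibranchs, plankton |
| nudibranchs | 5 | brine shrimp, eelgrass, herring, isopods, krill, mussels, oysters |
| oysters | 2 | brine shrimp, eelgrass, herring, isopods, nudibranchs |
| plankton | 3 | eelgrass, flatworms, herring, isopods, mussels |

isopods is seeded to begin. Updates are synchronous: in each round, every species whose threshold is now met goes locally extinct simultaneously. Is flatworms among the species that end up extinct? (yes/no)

Round 1 — isopods goes locally extinct (initial).
Round 2 — checking thresholds:
  flatworms: 1 of 4 neighbours ≥ 1, goes locally extinct.
  herring: 1 of 9 neighbours < 6, below threshold.
  mussels: 1 of 6 neighbours < 6, below threshold.
  nudibranchs: 1 of 7 neighbours < 5, below threshold.
  oysters: 1 of 5 neighbours < 2, below threshold.
  plankton: 1 of 5 neighbours < 3, below threshold.
Round 3 — no new extinctions; cascade stops.

yes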